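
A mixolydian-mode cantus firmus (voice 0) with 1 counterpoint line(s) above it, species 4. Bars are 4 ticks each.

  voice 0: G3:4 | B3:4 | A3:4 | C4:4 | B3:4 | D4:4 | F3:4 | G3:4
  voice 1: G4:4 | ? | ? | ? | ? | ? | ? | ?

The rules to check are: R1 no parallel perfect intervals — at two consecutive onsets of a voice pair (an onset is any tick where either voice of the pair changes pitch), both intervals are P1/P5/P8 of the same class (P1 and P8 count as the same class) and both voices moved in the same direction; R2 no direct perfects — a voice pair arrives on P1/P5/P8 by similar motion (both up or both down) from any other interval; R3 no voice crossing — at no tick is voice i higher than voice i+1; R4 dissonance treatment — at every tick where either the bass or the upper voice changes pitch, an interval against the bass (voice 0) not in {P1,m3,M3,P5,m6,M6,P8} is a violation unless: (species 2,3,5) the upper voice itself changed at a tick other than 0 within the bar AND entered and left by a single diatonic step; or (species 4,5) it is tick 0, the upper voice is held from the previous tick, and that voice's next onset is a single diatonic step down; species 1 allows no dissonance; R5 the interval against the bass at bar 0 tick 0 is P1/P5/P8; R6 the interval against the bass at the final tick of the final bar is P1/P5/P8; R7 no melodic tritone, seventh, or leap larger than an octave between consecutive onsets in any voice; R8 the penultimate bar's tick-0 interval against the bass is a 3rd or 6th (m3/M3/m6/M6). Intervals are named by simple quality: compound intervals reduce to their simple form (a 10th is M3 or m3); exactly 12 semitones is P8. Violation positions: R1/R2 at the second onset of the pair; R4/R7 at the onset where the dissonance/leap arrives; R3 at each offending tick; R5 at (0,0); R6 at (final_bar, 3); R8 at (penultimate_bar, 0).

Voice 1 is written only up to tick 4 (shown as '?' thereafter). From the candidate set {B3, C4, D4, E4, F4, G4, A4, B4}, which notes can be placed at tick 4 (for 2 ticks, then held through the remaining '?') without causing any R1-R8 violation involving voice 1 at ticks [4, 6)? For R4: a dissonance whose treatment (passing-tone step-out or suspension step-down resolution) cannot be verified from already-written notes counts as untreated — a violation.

B3: legal
C4: violates R4
D4: legal
E4: violates R4
F4: violates R4
G4: legal
A4: violates R4
B4: violates R1

{B3, D4, G4}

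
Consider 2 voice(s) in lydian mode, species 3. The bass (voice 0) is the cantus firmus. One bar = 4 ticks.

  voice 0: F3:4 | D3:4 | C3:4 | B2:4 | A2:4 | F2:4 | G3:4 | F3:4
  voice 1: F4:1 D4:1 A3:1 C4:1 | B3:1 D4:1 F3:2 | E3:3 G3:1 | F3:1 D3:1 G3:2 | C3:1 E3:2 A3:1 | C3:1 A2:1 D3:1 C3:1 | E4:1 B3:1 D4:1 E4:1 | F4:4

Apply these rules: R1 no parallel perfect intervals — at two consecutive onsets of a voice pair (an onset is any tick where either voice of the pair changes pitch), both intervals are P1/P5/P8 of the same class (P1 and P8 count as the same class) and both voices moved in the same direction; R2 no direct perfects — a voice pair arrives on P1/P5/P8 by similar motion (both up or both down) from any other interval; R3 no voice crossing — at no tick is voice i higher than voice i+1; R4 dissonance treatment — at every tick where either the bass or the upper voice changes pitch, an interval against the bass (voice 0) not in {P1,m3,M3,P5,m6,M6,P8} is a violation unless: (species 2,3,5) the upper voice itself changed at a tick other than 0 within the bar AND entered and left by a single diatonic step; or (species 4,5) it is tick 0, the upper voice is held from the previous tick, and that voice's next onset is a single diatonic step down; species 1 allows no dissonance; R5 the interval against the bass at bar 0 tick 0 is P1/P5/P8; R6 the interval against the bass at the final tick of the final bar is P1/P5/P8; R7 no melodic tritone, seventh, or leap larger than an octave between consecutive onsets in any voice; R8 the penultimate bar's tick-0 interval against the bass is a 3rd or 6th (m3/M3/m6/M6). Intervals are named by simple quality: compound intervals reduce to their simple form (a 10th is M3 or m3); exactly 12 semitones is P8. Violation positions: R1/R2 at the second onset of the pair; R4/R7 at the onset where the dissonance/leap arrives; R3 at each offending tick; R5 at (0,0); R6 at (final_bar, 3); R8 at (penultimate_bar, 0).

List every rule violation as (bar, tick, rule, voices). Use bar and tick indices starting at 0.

bar 0: v0=F3 v1=F4 downbeat P8
bar 1: v0=D3 v1=B3 downbeat M6
bar 2: v0=C3 v1=E3 downbeat M3
bar 3: v0=B2 v1=F3 downbeat TT
bar 4: v0=A2 v1=C3 downbeat m3
bar 5: v0=F2 v1=C3 downbeat P5
bar 6: v0=G3 v1=E4 downbeat M6
bar 7: v0=F3 v1=F4 downbeat P8
  -> R4 @ bar 3 tick 0 v(0, 1): B2/F3 TT untreated
  -> R2 @ bar 5 tick 0 v(0, 1): A2/A3 P8 -> F2/C3 P5 similar
  -> R7 @ bar 6 tick 0 v(0,): F2->G3 leap 14st
  -> R7 @ bar 6 tick 0 v(1,): C3->E4 leap 16st

(3, 0, R4, (0, 1))
(5, 0, R2, (0, 1))
(6, 0, R7, (0,))
(6, 0, R7, (1,))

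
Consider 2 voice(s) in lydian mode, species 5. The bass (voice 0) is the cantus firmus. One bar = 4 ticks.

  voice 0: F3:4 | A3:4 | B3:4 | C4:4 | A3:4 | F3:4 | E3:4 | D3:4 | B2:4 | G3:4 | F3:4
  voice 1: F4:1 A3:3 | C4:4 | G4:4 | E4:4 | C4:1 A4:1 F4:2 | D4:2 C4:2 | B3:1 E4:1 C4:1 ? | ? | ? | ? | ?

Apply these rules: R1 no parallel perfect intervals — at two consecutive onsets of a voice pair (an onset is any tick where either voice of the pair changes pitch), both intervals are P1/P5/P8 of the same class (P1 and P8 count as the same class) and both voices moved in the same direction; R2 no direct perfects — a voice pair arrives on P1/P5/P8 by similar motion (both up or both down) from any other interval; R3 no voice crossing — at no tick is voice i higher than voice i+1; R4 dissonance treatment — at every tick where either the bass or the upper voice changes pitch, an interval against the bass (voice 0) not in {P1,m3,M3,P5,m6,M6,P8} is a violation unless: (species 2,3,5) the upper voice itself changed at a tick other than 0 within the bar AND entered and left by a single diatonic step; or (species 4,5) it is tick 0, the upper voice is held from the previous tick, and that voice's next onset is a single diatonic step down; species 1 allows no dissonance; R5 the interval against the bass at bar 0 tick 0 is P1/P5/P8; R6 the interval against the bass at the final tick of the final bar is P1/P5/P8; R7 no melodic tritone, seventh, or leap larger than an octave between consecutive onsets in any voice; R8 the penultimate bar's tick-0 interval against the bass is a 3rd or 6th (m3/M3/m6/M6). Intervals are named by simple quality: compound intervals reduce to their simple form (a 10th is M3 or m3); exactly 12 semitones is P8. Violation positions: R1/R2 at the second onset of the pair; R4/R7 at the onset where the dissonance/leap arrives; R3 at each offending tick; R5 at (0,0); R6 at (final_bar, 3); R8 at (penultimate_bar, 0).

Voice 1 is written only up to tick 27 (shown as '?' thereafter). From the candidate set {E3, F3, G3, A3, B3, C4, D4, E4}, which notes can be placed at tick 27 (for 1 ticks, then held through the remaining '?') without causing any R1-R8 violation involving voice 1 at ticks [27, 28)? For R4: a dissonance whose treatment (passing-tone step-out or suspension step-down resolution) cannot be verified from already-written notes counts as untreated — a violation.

{B3, C4, E3, E4, G3}

E3: legal
F3: violates R4
G3: legal
A3: violates R4
B3: legal
C4: legal
D4: violates R4
E4: legal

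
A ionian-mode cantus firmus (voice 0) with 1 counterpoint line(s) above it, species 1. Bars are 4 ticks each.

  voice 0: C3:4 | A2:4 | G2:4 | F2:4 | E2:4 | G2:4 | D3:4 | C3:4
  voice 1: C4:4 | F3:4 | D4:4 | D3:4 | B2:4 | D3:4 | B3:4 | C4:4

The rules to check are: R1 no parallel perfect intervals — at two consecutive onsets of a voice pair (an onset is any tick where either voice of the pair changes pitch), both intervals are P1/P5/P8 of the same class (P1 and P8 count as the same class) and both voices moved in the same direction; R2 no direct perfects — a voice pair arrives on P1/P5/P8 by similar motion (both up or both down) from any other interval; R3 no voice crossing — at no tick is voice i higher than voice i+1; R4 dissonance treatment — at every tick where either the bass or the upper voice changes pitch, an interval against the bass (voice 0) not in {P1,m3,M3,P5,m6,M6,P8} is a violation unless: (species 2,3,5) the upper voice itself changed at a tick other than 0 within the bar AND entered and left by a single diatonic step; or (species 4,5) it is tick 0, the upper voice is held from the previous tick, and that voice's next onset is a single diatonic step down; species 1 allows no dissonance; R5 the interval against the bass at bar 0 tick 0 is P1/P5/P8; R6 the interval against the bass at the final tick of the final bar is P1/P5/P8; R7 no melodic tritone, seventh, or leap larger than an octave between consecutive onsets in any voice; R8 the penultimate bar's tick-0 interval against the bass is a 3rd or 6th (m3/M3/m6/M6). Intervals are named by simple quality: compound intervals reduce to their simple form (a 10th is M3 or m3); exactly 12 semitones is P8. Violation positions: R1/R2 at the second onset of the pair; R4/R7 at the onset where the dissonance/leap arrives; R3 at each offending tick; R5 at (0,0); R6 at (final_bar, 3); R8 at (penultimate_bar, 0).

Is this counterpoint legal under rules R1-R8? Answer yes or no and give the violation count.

bar 0: v0=C3 v1=C4 (P8)
bar 1: v0=A2 v1=F3 (m6)
bar 2: v0=G2 v1=D4 (P5)
bar 3: v0=F2 v1=D3 (M6)
bar 4: v0=E2 v1=B2 (P5)
bar 5: v0=G2 v1=D3 (P5)
bar 6: v0=D3 v1=B3 (M6)
bar 7: v0=C3 v1=C4 (P8)
  R2 @ bar4.0: F2/D3 M6 -> E2/B2 P5 similar
  R1 @ bar5.0: E2/B2 P5 -> G2/D3 P5 similar

No (2 violations)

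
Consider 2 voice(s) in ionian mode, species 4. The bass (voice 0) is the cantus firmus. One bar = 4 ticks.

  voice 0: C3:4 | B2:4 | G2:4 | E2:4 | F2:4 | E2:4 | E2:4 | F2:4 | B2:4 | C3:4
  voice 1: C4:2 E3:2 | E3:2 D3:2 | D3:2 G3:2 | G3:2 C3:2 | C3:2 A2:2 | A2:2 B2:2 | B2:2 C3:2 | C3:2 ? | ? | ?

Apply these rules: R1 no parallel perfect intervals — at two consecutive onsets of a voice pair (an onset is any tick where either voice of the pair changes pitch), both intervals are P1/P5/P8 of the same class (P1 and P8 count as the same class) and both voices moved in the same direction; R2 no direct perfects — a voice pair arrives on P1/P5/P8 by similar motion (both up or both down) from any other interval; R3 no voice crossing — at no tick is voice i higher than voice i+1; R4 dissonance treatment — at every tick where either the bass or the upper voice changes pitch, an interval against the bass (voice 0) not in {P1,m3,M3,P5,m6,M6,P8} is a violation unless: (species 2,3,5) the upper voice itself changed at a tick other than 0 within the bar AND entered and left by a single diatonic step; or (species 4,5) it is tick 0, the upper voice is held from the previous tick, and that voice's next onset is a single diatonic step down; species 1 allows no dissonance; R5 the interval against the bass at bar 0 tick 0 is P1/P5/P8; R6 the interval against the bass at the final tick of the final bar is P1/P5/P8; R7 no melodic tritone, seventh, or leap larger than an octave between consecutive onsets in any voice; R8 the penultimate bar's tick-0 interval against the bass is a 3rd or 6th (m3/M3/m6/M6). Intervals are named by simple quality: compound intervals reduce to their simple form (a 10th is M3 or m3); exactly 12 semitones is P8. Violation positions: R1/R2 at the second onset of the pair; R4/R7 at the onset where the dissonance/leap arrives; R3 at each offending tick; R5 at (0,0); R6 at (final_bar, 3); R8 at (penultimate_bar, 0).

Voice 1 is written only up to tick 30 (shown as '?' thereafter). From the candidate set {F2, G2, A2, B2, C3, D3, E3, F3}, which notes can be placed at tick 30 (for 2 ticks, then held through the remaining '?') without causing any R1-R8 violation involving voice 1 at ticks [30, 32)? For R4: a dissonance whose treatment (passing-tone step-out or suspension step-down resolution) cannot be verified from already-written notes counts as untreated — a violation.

{A2, C3, D3, F2, F3}

F2: legal
G2: violates R4
A2: legal
B2: violates R4
C3: legal
D3: legal
E3: violates R4
F3: legal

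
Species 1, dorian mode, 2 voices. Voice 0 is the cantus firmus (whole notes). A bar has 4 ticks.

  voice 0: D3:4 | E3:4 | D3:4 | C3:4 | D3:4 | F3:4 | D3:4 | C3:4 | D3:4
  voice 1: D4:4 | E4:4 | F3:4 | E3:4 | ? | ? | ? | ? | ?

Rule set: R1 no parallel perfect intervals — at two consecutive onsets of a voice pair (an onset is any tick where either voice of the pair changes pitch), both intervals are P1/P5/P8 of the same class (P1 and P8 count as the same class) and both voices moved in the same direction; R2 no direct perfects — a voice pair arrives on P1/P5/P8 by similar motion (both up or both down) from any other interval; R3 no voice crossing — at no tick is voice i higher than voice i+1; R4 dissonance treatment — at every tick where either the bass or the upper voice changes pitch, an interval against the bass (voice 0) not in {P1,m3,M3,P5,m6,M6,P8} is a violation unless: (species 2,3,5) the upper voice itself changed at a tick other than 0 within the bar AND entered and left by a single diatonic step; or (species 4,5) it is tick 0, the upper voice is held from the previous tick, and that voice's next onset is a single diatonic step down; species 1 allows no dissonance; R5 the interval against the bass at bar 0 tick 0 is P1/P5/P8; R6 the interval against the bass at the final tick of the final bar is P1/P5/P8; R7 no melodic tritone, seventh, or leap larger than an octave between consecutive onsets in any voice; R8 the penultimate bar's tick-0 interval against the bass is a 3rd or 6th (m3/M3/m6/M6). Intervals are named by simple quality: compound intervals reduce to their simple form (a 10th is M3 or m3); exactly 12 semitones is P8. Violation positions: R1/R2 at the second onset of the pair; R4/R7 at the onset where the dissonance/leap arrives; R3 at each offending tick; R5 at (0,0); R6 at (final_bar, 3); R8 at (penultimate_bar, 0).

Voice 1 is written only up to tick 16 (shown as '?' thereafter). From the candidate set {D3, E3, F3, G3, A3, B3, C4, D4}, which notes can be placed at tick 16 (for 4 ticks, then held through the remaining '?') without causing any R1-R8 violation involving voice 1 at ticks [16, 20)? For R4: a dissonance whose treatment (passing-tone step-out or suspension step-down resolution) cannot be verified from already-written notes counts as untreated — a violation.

{B3, D3, F3}

D3: legal
E3: violates R4
F3: legal
G3: violates R4
A3: violates R2
B3: legal
C4: violates R4
D4: violates R2,R7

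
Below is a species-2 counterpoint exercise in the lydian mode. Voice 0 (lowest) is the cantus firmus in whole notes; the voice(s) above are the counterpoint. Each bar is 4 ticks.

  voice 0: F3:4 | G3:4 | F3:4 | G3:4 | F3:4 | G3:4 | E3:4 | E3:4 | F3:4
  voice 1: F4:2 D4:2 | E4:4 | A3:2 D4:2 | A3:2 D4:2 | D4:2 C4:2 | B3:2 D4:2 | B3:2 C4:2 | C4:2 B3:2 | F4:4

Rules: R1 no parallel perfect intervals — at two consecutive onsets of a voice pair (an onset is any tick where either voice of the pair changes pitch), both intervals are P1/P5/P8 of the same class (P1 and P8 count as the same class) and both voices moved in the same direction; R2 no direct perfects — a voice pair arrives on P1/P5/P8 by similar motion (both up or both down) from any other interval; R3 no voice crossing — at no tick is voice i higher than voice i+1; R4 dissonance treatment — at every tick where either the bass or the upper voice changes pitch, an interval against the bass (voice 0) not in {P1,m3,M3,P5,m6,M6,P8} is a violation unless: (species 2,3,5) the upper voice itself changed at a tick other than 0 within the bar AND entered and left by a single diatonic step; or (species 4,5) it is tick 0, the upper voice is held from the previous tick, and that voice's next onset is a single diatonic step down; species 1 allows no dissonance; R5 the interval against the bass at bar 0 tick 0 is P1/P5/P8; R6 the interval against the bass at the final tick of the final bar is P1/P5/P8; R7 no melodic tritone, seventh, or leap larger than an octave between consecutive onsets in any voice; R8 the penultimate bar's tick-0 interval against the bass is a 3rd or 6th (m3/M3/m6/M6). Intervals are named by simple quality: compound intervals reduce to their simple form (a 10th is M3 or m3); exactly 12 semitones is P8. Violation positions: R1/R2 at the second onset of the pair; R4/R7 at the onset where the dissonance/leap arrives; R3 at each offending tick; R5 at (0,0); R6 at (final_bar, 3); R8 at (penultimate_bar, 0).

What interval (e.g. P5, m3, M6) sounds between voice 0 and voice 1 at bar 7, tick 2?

voice 0=E3 voice 1=B3 -> P5

P5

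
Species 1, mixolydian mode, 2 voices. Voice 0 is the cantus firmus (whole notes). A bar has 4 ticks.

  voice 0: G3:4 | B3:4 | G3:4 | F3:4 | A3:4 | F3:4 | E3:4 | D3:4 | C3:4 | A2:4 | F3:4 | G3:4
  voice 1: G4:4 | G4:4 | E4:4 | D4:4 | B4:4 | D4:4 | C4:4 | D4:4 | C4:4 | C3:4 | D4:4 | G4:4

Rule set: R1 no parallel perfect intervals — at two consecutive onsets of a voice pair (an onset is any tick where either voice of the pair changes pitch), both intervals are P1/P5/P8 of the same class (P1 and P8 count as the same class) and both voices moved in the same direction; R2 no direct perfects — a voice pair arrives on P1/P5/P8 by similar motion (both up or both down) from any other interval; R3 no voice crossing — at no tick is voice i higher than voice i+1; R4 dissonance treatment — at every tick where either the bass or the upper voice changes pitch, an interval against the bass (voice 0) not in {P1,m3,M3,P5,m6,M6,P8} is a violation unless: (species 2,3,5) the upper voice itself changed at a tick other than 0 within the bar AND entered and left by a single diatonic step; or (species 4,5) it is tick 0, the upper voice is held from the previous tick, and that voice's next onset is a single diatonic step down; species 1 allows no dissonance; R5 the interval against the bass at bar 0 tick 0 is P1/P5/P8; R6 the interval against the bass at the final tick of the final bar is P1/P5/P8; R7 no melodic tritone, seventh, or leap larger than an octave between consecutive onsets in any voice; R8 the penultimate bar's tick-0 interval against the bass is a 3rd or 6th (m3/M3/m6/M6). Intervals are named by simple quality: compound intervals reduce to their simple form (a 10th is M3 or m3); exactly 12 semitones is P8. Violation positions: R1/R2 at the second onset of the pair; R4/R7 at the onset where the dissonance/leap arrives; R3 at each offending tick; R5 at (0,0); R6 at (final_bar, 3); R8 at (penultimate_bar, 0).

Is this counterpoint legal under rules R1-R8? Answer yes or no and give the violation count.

bar 0: v0=G3 v1=G4 (P8)
bar 1: v0=B3 v1=G4 (m6)
bar 2: v0=G3 v1=E4 (M6)
bar 3: v0=F3 v1=D4 (M6)
bar 4: v0=A3 v1=B4 (M2)
bar 5: v0=F3 v1=D4 (M6)
bar 6: v0=E3 v1=C4 (m6)
bar 7: v0=D3 v1=D4 (P8)
bar 8: v0=C3 v1=C4 (P8)
bar 9: v0=A2 v1=C3 (m3)
bar 10: v0=F3 v1=D4 (M6)
bar 11: v0=G3 v1=G4 (P8)
  R4 @ bar4.0: A3/B4 M2 untreated
  R1 @ bar8.0: D3/D4 P8 -> C3/C4 P8 similar
  R7 @ bar10.0: C3->D4 leap 14st
  R2 @ bar11.0: F3/D4 M6 -> G3/G4 P8 similar

No (4 violations)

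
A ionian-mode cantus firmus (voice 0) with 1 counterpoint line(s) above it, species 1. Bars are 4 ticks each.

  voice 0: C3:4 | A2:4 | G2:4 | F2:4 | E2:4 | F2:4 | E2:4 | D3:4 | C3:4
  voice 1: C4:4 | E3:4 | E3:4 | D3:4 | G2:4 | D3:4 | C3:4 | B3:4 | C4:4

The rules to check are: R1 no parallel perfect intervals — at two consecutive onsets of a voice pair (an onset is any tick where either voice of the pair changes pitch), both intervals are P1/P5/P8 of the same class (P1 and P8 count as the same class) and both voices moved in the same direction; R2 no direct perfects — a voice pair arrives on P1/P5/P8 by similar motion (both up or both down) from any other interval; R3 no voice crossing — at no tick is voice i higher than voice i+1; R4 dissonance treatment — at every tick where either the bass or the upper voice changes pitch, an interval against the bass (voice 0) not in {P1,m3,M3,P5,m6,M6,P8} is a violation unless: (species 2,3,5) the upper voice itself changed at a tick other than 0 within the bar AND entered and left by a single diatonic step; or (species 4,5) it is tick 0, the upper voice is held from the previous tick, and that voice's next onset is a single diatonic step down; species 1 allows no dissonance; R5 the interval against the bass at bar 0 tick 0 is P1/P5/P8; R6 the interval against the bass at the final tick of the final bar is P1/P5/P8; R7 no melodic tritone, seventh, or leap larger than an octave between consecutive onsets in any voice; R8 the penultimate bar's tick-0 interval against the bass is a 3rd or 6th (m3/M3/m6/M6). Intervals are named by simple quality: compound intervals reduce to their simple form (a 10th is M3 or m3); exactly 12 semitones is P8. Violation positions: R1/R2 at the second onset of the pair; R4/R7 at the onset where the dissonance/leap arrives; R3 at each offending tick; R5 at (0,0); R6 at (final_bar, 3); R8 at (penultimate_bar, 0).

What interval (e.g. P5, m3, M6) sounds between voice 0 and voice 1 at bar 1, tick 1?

voice 0=A2 voice 1=E3 -> P5

P5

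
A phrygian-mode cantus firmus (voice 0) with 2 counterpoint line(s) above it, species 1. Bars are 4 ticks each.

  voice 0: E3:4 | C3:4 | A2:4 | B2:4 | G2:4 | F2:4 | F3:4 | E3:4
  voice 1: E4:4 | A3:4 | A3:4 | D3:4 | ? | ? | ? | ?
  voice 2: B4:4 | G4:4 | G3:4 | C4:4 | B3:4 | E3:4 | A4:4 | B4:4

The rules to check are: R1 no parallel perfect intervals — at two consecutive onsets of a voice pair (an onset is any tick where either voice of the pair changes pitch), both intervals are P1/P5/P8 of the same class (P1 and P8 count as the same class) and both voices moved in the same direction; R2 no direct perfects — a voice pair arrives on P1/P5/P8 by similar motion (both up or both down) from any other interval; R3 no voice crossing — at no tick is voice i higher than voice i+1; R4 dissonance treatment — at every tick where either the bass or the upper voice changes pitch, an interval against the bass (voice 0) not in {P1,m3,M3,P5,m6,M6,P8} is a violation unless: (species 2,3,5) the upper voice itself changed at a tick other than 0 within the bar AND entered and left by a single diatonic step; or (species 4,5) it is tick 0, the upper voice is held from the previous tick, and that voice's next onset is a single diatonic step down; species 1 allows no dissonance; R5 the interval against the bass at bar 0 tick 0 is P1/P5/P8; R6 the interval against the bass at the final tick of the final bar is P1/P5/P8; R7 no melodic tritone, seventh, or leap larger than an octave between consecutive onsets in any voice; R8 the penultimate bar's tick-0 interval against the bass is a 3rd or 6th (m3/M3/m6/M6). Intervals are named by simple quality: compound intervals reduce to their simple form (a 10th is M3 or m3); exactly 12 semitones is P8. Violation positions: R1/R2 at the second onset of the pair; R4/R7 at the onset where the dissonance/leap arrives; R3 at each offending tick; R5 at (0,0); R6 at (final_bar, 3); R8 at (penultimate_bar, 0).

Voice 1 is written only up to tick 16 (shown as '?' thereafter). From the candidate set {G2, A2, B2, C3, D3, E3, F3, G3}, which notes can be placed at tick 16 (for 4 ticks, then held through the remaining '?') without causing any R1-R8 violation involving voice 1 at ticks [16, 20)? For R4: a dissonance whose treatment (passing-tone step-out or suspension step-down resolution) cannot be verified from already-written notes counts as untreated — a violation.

{D3, E3, G3}

G2: violates R2
A2: violates R4
B2: violates R2
C3: violates R4
D3: legal
E3: legal
F3: violates R4
G3: legal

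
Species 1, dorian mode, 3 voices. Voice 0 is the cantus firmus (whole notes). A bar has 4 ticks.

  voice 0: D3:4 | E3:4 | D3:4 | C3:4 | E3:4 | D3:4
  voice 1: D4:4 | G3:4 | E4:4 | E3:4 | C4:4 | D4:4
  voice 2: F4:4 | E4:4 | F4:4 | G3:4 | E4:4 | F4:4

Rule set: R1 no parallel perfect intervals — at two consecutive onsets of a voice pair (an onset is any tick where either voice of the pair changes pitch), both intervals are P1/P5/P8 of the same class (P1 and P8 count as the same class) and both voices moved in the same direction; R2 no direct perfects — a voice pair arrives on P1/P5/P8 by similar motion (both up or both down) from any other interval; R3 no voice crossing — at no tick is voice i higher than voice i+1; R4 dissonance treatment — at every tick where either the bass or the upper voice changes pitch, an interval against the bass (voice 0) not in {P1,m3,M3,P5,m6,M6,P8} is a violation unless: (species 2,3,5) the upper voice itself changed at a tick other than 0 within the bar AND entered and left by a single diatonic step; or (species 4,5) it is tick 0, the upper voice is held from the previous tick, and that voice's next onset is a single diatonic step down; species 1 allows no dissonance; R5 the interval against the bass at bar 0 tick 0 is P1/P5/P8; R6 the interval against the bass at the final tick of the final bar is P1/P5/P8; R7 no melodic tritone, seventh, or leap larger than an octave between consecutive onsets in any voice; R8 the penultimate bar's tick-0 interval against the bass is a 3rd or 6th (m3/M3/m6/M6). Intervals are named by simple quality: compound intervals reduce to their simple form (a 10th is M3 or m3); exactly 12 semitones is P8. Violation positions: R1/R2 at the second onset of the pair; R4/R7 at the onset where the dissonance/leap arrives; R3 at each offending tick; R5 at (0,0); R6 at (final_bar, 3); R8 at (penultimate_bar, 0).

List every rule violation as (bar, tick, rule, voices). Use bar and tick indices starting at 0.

(0, 0, R5, (0, 2))
(2, 0, R4, (0, 1))
(3, 0, R2, (0, 2))
(3, 0, R7, (2,))
(4, 0, R2, (0, 2))
(4, 0, R8, (0, 2))
(5, 3, R6, (0, 2))

bar 0: v0=D3 v1=D4 v2=F4 downbeat m3
bar 1: v0=E3 v1=G3 v2=E4 downbeat P8
bar 2: v0=D3 v1=E4 v2=F4 downbeat m3
bar 3: v0=C3 v1=E3 v2=G3 downbeat P5
bar 4: v0=E3 v1=C4 v2=E4 downbeat P8
bar 5: v0=D3 v1=D4 v2=F4 downbeat m3
  -> R5 @ bar 0 tick 0 v(0, 2): opens on m3
  -> R4 @ bar 2 tick 0 v(0, 1): D3/E4 M2 untreated
  -> R2 @ bar 3 tick 0 v(0, 2): D3/F4 m3 -> C3/G3 P5 similar
  -> R7 @ bar 3 tick 0 v(2,): F4->G3 leap 10st
  -> R2 @ bar 4 tick 0 v(0, 2): C3/G3 P5 -> E3/E4 P8 similar
  -> R8 @ bar 4 tick 0 v(0, 2): penult P8 not 3rd/6th
  -> R6 @ bar 5 tick 3 v(0, 2): closes on m3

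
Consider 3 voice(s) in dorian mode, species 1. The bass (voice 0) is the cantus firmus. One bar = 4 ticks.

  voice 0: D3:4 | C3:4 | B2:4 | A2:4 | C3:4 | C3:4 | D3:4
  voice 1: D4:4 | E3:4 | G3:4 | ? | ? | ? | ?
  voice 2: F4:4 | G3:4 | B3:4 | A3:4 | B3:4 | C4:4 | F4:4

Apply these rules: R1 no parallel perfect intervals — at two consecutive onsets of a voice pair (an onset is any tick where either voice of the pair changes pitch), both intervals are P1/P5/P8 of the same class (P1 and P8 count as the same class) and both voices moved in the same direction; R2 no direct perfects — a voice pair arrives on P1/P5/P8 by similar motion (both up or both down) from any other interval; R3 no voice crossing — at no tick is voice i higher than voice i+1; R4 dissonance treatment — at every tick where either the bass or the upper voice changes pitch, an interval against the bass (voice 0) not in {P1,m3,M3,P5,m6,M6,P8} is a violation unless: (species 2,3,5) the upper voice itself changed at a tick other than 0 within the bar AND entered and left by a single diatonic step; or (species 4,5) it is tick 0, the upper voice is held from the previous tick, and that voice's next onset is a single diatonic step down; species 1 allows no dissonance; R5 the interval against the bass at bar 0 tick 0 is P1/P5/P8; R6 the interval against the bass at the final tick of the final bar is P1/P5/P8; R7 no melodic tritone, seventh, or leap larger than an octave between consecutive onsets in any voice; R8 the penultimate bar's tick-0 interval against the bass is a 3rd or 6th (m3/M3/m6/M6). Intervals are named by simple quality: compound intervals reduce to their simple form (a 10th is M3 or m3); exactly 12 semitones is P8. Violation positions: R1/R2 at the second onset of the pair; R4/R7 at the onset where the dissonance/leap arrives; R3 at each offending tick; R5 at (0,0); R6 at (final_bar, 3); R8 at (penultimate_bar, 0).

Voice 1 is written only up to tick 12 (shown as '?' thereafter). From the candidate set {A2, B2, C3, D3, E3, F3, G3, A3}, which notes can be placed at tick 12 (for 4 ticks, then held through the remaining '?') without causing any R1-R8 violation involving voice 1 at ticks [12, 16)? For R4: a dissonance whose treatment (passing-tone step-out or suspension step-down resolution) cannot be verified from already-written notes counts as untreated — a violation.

A2: violates R2,R7
B2: violates R4
C3: legal
D3: violates R2,R4
E3: violates R2
F3: legal
G3: violates R4
A3: legal

{A3, C3, F3}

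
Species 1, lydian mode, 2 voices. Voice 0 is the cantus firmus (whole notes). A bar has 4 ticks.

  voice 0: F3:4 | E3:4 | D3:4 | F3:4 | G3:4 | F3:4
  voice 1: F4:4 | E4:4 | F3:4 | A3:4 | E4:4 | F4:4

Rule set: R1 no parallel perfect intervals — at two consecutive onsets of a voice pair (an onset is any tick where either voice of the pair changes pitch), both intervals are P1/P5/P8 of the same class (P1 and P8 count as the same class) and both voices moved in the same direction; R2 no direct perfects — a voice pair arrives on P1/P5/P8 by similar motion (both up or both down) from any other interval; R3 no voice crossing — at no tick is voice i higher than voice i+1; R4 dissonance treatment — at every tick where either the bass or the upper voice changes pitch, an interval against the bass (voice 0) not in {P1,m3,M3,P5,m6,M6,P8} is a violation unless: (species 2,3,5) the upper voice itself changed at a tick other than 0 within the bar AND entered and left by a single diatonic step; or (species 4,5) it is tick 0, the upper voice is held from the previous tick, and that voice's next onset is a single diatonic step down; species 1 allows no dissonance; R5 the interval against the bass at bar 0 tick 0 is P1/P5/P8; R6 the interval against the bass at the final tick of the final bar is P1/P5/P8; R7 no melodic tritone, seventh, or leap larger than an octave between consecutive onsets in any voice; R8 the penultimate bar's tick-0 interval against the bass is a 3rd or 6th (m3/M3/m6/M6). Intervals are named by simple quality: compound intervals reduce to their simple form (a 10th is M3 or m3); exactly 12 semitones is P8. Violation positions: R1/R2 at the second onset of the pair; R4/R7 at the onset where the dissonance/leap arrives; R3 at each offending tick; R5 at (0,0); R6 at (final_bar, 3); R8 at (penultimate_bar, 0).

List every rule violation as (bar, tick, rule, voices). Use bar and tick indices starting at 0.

bar 0: v0=F3 v1=F4 downbeat P8
bar 1: v0=E3 v1=E4 downbeat P8
bar 2: v0=D3 v1=F3 downbeat m3
bar 3: v0=F3 v1=A3 downbeat M3
bar 4: v0=G3 v1=E4 downbeat M6
bar 5: v0=F3 v1=F4 downbeat P8
  -> R1 @ bar 1 tick 0 v(0, 1): F3/F4 P8 -> E3/E4 P8 similar
  -> R7 @ bar 2 tick 0 v(1,): E4->F3 leap 11st

(1, 0, R1, (0, 1))
(2, 0, R7, (1,))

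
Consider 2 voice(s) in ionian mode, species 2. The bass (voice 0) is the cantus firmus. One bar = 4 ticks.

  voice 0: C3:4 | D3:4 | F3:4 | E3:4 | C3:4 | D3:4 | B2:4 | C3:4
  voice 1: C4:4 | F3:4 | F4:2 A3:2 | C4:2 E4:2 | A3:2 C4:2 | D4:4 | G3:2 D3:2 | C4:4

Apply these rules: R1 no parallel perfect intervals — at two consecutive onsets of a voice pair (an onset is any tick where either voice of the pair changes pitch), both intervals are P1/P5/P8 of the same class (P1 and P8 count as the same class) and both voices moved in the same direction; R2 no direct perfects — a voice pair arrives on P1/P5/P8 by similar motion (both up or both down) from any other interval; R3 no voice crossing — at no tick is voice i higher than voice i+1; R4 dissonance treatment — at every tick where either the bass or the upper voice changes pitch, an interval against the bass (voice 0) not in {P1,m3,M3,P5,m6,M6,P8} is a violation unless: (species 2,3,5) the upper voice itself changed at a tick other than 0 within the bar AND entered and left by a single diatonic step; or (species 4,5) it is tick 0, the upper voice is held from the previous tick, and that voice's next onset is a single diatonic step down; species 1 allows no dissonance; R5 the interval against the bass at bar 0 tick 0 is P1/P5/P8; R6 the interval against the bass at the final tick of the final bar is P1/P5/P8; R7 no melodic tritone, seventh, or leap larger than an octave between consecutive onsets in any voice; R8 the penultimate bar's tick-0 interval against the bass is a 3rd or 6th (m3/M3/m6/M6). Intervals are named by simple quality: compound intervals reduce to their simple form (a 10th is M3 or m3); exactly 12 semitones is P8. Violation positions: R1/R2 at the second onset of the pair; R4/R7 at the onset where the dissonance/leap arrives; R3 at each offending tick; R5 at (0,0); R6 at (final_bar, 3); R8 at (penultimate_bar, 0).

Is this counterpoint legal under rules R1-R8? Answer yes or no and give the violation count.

bar 0: v0=C3 v1=C4 (P8)
bar 1: v0=D3 v1=F3 (m3)
bar 2: v0=F3 v1=F4 (P8)
bar 3: v0=E3 v1=C4 (m6)
bar 4: v0=C3 v1=A3 (M6)
bar 5: v0=D3 v1=D4 (P8)
bar 6: v0=B2 v1=G3 (m6)
bar 7: v0=C3 v1=C4 (P8)
  R2 @ bar2.0: D3/F3 m3 -> F3/F4 P8 similar
  R1 @ bar5.0: C3/C4 P8 -> D3/D4 P8 similar
  R2 @ bar7.0: B2/D3 m3 -> C3/C4 P8 similar
  R7 @ bar7.0: D3->C4 leap 10st

No (4 violations)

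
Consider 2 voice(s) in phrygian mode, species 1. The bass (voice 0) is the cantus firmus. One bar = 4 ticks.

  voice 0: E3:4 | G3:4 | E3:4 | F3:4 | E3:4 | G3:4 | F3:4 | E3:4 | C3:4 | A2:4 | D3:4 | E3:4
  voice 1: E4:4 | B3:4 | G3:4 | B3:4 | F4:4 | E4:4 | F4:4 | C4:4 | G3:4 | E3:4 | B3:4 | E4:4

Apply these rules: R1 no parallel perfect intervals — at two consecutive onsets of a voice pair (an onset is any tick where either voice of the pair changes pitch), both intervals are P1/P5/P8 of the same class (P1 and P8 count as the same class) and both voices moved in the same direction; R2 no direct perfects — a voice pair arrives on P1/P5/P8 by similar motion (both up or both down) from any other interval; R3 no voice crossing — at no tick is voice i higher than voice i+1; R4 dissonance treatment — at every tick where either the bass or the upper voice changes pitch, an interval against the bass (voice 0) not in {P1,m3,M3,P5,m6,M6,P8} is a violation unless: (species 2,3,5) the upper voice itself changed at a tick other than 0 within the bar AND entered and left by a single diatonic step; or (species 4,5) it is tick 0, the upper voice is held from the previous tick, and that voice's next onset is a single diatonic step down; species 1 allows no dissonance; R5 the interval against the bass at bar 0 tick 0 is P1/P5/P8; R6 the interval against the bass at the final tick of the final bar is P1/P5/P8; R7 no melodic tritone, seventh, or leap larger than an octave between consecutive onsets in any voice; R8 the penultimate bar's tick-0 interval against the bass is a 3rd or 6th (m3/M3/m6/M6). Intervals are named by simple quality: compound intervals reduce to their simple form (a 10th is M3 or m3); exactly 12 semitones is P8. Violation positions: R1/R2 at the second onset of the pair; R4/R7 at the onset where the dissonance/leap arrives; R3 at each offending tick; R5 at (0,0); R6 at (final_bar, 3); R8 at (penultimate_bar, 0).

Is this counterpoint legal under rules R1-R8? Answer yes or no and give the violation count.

bar 0: v0=E3 v1=E4 (P8)
bar 1: v0=G3 v1=B3 (M3)
bar 2: v0=E3 v1=G3 (m3)
bar 3: v0=F3 v1=B3 (TT)
bar 4: v0=E3 v1=F4 (m2)
bar 5: v0=G3 v1=E4 (M6)
bar 6: v0=F3 v1=F4 (P8)
bar 7: v0=E3 v1=C4 (m6)
bar 8: v0=C3 v1=G3 (P5)
bar 9: v0=A2 v1=E3 (P5)
bar 10: v0=D3 v1=B3 (M6)
bar 11: v0=E3 v1=E4 (P8)
  R4 @ bar3.0: F3/B3 TT untreated
  R4 @ bar4.0: E3/F4 m2 untreated
  R7 @ bar4.0: B3->F4 leap 6st
  R2 @ bar8.0: E3/C4 m6 -> C3/G3 P5 similar
  R1 @ bar9.0: C3/G3 P5 -> A2/E3 P5 similar
  R2 @ bar11.0: D3/B3 M6 -> E3/E4 P8 similar

No (6 violations)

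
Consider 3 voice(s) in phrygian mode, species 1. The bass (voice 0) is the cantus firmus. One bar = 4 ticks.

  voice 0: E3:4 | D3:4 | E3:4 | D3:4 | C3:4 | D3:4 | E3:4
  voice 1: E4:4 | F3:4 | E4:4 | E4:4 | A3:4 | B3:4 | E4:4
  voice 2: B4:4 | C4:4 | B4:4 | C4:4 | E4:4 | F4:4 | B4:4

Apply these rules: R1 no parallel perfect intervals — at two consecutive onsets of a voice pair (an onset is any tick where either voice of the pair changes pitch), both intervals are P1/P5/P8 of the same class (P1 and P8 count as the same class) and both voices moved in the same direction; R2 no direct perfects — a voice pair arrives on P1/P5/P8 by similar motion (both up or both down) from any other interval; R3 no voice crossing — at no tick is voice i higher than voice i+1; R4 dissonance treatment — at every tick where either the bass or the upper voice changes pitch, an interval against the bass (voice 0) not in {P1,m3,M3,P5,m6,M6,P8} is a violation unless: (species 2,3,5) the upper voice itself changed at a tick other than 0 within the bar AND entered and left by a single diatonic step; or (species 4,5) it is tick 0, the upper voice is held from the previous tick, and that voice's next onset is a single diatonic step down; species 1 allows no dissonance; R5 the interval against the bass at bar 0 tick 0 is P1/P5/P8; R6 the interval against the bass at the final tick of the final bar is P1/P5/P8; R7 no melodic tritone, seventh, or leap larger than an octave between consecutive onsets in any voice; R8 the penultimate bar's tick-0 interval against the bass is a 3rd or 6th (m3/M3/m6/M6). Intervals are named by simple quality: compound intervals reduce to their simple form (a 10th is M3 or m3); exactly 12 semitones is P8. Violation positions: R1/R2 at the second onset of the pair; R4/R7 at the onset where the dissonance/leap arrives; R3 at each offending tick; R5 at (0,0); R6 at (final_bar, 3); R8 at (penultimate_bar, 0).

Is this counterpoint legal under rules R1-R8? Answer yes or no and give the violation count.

No (20 violations)

bar 0: v0=E3 v1=E4 v2=B4 (P5)
bar 1: v0=D3 v1=F3 v2=C4 (m7)
bar 2: v0=E3 v1=E4 v2=B4 (P5)
bar 3: v0=D3 v1=E4 v2=C4 (m7)
bar 4: v0=C3 v1=A3 v2=E4 (M3)
bar 5: v0=D3 v1=B3 v2=F4 (m3)
bar 6: v0=E3 v1=E4 v2=B4 (P5)
  R1 @ bar1.0: E4/B4 P5 -> F3/C4 P5 similar
  R4 @ bar1.0: D3/C4 m7 untreated
  R7 @ bar1.0: E4->F3 leap 11st
  R7 @ bar1.0: B4->C4 leap 11st
  R1 @ bar2.0: F3/C4 P5 -> E4/B4 P5 similar
  R2 @ bar2.0: D3/F3 m3 -> E3/E4 P8 similar
  R2 @ bar2.0: D3/C4 m7 -> E3/B4 P5 similar
  R7 @ bar2.0: F3->E4 leap 11st
  R7 @ bar2.0: C4->B4 leap 11st
  R3 @ bar3.0: E4 above C4
  R4 @ bar3.0: D3/E4 M2 untreated
  R4 @ bar3.0: D3/C4 m7 untreated
  R7 @ bar3.0: B4->C4 leap 11st
  R3 @ bar3.1: E4 above C4
  R3 @ bar3.2: E4 above C4
  R3 @ bar3.3: E4 above C4
  R2 @ bar6.0: D3/B3 M6 -> E3/E4 P8 similar
  R2 @ bar6.0: D3/F4 m3 -> E3/B4 P5 similar
  R2 @ bar6.0: B3/F4 TT -> E4/B4 P5 similar
  R7 @ bar6.0: F4->B4 leap 6st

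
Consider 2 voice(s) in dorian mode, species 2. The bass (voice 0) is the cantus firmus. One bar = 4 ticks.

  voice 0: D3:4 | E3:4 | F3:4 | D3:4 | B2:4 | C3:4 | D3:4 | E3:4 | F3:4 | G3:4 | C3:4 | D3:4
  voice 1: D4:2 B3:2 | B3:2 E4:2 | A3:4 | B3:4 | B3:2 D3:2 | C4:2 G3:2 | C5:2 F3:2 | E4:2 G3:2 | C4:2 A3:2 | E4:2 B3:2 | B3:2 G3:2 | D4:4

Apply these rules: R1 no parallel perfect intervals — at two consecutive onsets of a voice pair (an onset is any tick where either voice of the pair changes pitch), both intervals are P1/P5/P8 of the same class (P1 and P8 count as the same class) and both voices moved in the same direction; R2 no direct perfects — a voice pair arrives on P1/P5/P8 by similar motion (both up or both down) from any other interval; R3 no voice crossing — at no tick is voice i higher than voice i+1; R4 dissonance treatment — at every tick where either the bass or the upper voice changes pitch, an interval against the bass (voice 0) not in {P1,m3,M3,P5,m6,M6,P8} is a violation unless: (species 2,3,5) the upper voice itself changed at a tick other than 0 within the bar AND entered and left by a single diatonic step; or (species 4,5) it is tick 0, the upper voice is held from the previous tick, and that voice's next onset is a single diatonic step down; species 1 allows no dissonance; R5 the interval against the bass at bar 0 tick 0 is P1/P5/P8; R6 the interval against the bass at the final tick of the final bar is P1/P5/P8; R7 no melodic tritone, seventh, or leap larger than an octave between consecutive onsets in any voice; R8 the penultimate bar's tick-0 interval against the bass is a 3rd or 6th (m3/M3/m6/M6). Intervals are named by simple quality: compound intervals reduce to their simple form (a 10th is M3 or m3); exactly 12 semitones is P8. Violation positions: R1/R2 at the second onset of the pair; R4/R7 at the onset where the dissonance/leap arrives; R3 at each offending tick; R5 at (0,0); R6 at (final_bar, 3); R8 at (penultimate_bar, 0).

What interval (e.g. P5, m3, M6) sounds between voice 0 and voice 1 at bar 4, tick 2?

voice 0=B2 voice 1=D3 -> m3

m3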